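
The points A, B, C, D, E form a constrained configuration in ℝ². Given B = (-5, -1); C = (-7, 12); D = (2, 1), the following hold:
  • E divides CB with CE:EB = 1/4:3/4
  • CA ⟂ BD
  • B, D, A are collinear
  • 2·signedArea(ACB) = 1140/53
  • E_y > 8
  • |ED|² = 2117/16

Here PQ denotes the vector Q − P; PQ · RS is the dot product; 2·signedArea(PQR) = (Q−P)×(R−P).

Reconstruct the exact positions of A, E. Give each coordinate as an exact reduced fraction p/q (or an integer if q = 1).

1. A_x = -181/53  [B, D, A are collinear ∩ CA ⟂ BD]
2. A_y = -29/53  [B, D, A are collinear ∩ CA ⟂ BD]
   → A = (-181/53, -29/53)
3. E_x = -13/2  [E divides CB with CE:EB = 1/4:3/4]
4. E_y = 35/4  [E divides CB with CE:EB = 1/4:3/4]
   → E = (-13/2, 35/4)

A = (-181/53, -29/53)
E = (-13/2, 35/4)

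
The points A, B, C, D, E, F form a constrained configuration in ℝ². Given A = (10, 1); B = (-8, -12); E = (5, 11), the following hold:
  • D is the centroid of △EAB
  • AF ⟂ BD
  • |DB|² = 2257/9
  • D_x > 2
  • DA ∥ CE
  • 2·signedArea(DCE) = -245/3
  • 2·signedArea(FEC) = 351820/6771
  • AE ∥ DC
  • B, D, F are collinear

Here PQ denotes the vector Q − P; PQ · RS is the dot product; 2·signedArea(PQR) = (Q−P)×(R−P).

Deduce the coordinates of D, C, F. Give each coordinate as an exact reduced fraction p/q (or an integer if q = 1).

1. D_x = 7/3  [D is the centroid of △EAB]
2. D_y = 0  [D is the centroid of △EAB]
   → D = (7/3, 0)
3. C_x = -8/3  [DA ∥ CE ∩ AE ∥ DC]
4. C_y = 10  [DA ∥ CE ∩ AE ∥ DC]
   → C = (-8/3, 10)
5. F_x = 13750/2257  [B, D, F are collinear ∩ AF ⟂ BD]
6. F_y = 9852/2257  [B, D, F are collinear ∩ AF ⟂ BD]
   → F = (13750/2257, 9852/2257)

C = (-8/3, 10)
D = (7/3, 0)
F = (13750/2257, 9852/2257)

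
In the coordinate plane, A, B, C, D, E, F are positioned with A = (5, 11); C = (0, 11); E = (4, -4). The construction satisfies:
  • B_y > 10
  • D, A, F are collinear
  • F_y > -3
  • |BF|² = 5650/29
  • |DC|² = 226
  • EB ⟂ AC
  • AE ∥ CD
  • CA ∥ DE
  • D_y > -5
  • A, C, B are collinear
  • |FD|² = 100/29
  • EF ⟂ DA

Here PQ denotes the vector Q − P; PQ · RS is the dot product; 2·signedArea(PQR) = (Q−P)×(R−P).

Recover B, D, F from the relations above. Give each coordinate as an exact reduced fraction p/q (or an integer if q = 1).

B = (4, 11)
D = (-1, -4)
F = (-9/29, -66/29)

1. B_x = 4  [A, C, B are collinear ∩ EB ⟂ AC]
2. B_y = 11  [A, C, B are collinear ∩ EB ⟂ AC]
   → B = (4, 11)
3. D_x = -1  [CA ∥ DE ∩ AE ∥ CD]
4. D_y = -4  [CA ∥ DE ∩ AE ∥ CD]
   → D = (-1, -4)
5. F_x = -9/29  [D, A, F are collinear ∩ EF ⟂ DA]
6. F_y = -66/29  [D, A, F are collinear ∩ EF ⟂ DA]
   → F = (-9/29, -66/29)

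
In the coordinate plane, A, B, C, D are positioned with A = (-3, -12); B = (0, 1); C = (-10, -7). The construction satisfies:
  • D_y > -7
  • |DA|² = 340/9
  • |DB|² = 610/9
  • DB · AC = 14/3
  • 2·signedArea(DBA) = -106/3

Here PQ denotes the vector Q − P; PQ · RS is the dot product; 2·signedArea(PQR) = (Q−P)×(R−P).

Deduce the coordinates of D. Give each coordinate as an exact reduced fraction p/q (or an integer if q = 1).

D = (-13/3, -6)

1. D_x = -13/3  [2·signedArea(DBA) = -106/3 ∩ DB · AC = 14/3]
2. D_y = -6  [2·signedArea(DBA) = -106/3 ∩ DB · AC = 14/3]
   → D = (-13/3, -6)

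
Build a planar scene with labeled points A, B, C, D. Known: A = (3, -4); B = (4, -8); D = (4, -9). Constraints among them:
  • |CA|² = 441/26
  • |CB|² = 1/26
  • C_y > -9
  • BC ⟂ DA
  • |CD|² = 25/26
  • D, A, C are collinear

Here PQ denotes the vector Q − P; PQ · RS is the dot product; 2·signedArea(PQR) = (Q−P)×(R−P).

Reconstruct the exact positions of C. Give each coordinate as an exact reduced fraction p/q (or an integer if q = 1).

C = (99/26, -209/26)

1. C_x = 99/26  [D, A, C are collinear ∩ BC ⟂ DA]
2. C_y = -209/26  [D, A, C are collinear ∩ BC ⟂ DA]
   → C = (99/26, -209/26)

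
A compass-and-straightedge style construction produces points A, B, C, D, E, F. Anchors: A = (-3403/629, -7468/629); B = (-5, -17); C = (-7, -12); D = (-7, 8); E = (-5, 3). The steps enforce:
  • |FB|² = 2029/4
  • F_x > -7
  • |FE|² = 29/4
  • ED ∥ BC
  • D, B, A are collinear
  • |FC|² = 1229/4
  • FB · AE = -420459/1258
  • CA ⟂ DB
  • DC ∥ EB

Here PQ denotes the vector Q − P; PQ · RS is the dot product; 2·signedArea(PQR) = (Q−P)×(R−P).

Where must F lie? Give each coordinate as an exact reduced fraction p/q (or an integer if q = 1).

F = (-6, 11/2)

1. F_x = -6  [line -258/629·x + -9355/629·y + 99809/1258 = 0 ∩ |FC|² = 1229/4]
2. F_y = 11/2  [line -258/629·x + -9355/629·y + 99809/1258 = 0 ∩ |FC|² = 1229/4]
   → F = (-6, 11/2)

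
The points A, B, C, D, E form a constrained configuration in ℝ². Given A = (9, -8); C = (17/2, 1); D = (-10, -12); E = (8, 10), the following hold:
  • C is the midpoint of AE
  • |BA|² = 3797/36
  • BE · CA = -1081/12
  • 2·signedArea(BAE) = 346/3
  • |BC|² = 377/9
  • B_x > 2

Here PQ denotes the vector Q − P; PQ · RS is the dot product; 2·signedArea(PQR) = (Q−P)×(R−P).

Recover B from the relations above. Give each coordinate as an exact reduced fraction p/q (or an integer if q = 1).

B = (13/6, -1/3)

1. B_x = 13/6  [2·signedArea(BAE) = 346/3 ∩ BE · CA = -1081/12]
2. B_y = -1/3  [2·signedArea(BAE) = 346/3 ∩ BE · CA = -1081/12]
   → B = (13/6, -1/3)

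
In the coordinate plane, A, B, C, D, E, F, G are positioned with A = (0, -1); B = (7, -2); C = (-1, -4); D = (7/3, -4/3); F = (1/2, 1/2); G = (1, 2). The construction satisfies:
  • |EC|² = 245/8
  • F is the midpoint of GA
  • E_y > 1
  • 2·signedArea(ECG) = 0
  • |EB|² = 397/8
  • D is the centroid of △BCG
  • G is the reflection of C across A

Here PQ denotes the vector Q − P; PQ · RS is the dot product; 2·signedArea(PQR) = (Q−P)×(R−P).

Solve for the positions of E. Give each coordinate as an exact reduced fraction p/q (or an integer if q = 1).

1. E_x = 3/4  [line -6·x + 2·y + 2 = 0 ∩ |EC|² = 245/8]
2. E_y = 5/4  [line -6·x + 2·y + 2 = 0 ∩ |EC|² = 245/8]
   → E = (3/4, 5/4)

E = (3/4, 5/4)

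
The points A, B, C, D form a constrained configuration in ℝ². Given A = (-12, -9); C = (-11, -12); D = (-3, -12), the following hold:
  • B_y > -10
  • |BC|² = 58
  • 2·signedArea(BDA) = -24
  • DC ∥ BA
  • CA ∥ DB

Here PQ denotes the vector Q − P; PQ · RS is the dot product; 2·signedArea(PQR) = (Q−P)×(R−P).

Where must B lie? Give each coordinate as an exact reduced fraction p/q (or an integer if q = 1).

B = (-4, -9)

1. B_x = -4  [DC ∥ BA ∩ CA ∥ DB]
2. B_y = -9  [DC ∥ BA ∩ CA ∥ DB]
   → B = (-4, -9)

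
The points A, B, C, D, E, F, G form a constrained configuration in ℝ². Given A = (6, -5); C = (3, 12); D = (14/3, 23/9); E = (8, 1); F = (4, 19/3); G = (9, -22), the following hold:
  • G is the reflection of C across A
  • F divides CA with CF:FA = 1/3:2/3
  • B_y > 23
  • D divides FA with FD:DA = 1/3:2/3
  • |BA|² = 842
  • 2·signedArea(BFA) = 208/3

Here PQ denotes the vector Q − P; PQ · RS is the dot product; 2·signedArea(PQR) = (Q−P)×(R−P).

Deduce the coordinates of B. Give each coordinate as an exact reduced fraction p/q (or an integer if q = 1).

B = (7, 24)

1. B_x = 7  [line 34/3·x + 2·y + -382/3 = 0 ∩ |BA|² = 842]
2. B_y = 24  [line 34/3·x + 2·y + -382/3 = 0 ∩ |BA|² = 842]
   → B = (7, 24)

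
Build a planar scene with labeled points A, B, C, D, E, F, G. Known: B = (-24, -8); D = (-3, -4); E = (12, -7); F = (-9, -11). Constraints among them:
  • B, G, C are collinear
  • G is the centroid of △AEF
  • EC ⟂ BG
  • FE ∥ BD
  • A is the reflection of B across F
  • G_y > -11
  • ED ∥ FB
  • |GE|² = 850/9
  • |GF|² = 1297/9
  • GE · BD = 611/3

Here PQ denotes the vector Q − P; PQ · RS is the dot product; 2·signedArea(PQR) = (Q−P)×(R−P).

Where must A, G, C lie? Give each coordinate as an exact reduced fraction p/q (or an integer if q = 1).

1. A_x = 6  [A is the reflection of B across F]
2. A_y = -14  [A is the reflection of B across F]
   → A = (6, -14)
3. G_x = 3  [G is the centroid of △AEF]
4. G_y = -32/3  [G is the centroid of △AEF]
   → G = (3, -32/3)
5. C_x = 76548/6625  [B, G, C are collinear ∩ EC ⟂ BG]
6. C_y = -76264/6625  [B, G, C are collinear ∩ EC ⟂ BG]
   → C = (76548/6625, -76264/6625)

A = (6, -14)
C = (76548/6625, -76264/6625)
G = (3, -32/3)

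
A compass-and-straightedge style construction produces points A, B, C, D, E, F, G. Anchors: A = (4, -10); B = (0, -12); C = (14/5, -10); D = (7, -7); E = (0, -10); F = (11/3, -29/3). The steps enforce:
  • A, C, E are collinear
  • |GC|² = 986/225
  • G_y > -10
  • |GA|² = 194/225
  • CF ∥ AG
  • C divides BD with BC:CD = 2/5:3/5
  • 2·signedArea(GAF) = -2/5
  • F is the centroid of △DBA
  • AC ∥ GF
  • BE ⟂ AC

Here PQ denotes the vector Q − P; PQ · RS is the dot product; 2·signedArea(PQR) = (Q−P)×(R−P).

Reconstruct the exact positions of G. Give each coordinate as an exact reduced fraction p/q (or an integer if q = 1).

1. G_x = 73/15  [AC ∥ GF ∩ CF ∥ AG]
2. G_y = -29/3  [AC ∥ GF ∩ CF ∥ AG]
   → G = (73/15, -29/3)

G = (73/15, -29/3)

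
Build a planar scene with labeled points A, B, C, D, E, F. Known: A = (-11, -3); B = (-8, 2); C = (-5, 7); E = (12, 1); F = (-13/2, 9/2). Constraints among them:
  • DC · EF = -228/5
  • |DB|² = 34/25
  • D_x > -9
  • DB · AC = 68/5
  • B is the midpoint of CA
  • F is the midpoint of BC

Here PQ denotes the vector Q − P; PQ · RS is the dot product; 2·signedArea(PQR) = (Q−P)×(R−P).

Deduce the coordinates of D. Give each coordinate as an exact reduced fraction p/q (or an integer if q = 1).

1. D_x = -43/5  [DC · EF = -228/5 ∩ DB · AC = 68/5]
2. D_y = 1  [DC · EF = -228/5 ∩ DB · AC = 68/5]
   → D = (-43/5, 1)

D = (-43/5, 1)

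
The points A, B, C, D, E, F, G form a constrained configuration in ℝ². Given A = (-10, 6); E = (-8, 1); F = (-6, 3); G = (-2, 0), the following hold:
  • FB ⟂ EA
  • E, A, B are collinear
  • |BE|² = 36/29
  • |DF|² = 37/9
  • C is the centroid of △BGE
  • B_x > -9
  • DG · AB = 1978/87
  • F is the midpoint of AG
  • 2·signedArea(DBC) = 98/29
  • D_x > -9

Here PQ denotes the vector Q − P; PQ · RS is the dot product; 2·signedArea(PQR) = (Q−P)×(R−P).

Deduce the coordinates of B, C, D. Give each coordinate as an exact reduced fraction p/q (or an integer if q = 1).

B = (-244/29, 59/29)
C = (-178/29, 88/87)
D = (-8, 10/3)

1. B_x = -244/29  [E, A, B are collinear ∩ FB ⟂ EA]
2. B_y = 59/29  [E, A, B are collinear ∩ FB ⟂ EA]
   → B = (-244/29, 59/29)
3. C_x = -178/29  [C is the centroid of △BGE]
4. C_y = 88/87  [C is the centroid of △BGE]
   → C = (-178/29, 88/87)
5. D_x = -8  [DG · AB = 1978/87 ∩ 2·signedArea(DBC) = 98/29]
6. D_y = 10/3  [DG · AB = 1978/87 ∩ 2·signedArea(DBC) = 98/29]
   → D = (-8, 10/3)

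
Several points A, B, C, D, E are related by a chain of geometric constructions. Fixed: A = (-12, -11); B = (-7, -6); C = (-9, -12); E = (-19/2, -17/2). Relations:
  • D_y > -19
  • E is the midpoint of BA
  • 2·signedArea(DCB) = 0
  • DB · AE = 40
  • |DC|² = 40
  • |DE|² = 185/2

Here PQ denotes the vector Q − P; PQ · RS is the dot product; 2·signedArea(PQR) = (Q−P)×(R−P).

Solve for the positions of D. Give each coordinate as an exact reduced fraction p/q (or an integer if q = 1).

D = (-11, -18)

1. D_x = -11  [2·signedArea(DCB) = 0 ∩ DB · AE = 40]
2. D_y = -18  [2·signedArea(DCB) = 0 ∩ DB · AE = 40]
   → D = (-11, -18)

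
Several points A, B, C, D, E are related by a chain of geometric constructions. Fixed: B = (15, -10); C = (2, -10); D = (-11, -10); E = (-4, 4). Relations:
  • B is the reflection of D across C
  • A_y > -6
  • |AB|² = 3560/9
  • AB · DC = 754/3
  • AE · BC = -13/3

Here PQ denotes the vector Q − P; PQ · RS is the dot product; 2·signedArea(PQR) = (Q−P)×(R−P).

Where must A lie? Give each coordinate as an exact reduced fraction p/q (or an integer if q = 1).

A = (-13/3, -16/3)

1. A_x = -13/3  [AB · DC = 754/3]
2. A_y = -16/3  [|AB|² = 3560/9]
   → A = (-13/3, -16/3)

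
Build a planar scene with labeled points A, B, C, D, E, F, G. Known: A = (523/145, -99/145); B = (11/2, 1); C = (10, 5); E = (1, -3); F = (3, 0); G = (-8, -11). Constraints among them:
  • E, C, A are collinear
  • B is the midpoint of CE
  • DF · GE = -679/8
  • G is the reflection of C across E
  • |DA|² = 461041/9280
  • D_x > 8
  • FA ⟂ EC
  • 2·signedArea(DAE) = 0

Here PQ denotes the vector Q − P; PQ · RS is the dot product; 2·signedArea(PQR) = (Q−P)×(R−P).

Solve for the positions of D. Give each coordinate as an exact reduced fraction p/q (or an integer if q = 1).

D = (71/8, 4)

1. D_x = 71/8  [2·signedArea(DAE) = 0 ∩ DF · GE = -679/8]
2. D_y = 4  [2·signedArea(DAE) = 0 ∩ DF · GE = -679/8]
   → D = (71/8, 4)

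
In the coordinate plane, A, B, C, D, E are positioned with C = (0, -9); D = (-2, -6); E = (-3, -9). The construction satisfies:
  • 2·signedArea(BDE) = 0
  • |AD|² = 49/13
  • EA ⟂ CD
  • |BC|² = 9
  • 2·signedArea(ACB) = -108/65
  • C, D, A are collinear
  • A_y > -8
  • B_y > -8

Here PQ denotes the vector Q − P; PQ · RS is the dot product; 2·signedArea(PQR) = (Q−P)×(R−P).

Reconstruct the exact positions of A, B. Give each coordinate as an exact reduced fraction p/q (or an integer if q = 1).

1. A_x = -12/13  [C, D, A are collinear ∩ EA ⟂ CD]
2. A_y = -99/13  [C, D, A are collinear ∩ EA ⟂ CD]
   → A = (-12/13, -99/13)
3. B_x = -12/5  [2·signedArea(BDE) = 0 ∩ 2·signedArea(ACB) = -108/65]
4. B_y = -36/5  [2·signedArea(BDE) = 0 ∩ 2·signedArea(ACB) = -108/65]
   → B = (-12/5, -36/5)

A = (-12/13, -99/13)
B = (-12/5, -36/5)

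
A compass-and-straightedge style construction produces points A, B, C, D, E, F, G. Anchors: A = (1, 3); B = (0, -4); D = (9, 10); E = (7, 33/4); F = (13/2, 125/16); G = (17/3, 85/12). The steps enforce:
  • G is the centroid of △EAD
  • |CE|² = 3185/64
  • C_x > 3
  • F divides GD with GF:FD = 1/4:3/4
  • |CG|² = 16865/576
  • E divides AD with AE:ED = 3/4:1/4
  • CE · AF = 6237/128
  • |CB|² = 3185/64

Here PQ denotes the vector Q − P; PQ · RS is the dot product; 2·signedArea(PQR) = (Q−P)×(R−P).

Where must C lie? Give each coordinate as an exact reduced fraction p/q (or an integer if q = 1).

C = (7/2, 17/8)

1. C_x = 7/2  [line -11/2·x + -77/16·y + 3773/128 = 0 ∩ |CE|² = 3185/64]
2. C_y = 17/8  [line -11/2·x + -77/16·y + 3773/128 = 0 ∩ |CE|² = 3185/64]
   → C = (7/2, 17/8)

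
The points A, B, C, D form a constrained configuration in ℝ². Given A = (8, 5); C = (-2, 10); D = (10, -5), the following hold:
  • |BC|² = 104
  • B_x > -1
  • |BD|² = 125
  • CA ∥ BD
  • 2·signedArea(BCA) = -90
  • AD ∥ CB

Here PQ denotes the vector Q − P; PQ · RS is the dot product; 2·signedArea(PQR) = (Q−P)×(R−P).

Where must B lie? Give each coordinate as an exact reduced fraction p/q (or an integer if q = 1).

B = (0, 0)

1. B_x = 0  [CA ∥ BD ∩ AD ∥ CB]
2. B_y = 0  [CA ∥ BD ∩ AD ∥ CB]
   → B = (0, 0)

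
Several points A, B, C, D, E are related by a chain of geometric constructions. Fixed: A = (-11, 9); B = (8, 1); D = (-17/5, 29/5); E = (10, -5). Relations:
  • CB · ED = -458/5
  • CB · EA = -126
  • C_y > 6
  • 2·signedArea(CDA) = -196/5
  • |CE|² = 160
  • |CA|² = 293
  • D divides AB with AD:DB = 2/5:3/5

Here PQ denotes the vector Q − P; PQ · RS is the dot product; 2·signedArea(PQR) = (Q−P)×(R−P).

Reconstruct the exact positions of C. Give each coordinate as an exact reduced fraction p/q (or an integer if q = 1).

C = (6, 7)

1. C_x = 6  [2·signedArea(CDA) = -196/5 ∩ CB · ED = -458/5]
2. C_y = 7  [2·signedArea(CDA) = -196/5 ∩ CB · ED = -458/5]
   → C = (6, 7)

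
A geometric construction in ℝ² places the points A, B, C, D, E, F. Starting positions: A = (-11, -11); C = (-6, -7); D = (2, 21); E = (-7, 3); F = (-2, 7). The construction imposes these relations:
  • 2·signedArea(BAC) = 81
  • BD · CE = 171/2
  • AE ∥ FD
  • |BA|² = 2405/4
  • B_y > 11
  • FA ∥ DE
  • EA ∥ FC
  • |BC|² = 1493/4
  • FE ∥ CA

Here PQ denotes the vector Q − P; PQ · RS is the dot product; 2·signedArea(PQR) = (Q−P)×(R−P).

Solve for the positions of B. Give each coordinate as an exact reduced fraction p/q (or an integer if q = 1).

B = (-5/2, 12)

1. B_x = -5/2  [2·signedArea(BAC) = 81 ∩ BD · CE = 171/2]
2. B_y = 12  [2·signedArea(BAC) = 81 ∩ BD · CE = 171/2]
   → B = (-5/2, 12)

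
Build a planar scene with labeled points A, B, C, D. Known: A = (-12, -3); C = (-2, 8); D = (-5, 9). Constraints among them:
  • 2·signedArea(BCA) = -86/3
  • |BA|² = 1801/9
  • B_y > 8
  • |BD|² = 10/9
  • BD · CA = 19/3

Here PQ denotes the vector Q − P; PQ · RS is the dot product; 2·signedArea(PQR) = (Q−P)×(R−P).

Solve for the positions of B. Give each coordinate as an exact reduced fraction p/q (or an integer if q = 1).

1. B_x = -4  [2·signedArea(BCA) = -86/3 ∩ BD · CA = 19/3]
2. B_y = 26/3  [2·signedArea(BCA) = -86/3 ∩ BD · CA = 19/3]
   → B = (-4, 26/3)

B = (-4, 26/3)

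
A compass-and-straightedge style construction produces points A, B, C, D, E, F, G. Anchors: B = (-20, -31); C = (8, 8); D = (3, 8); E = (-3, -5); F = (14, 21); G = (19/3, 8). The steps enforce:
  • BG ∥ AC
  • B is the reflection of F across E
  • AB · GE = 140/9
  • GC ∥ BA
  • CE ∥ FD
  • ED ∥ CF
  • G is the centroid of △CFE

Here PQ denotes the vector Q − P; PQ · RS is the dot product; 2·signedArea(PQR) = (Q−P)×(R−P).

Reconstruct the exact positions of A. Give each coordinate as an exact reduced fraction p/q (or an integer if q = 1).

1. A_x = -55/3  [BG ∥ AC ∩ GC ∥ BA]
2. A_y = -31  [BG ∥ AC ∩ GC ∥ BA]
   → A = (-55/3, -31)

A = (-55/3, -31)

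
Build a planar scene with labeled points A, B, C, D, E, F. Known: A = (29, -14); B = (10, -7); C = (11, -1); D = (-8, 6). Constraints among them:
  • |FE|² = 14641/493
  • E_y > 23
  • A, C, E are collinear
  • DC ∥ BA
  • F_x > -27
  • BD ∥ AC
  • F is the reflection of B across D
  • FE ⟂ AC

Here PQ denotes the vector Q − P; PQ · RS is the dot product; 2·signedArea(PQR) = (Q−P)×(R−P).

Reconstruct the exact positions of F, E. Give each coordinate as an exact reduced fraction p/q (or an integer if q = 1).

E = (-11245/493, 11545/493)
F = (-26, 19)

1. F_x = -26  [F is the reflection of B across D]
2. F_y = 19  [F is the reflection of B across D]
   → F = (-26, 19)
3. E_x = -11245/493  [A, C, E are collinear ∩ FE ⟂ AC]
4. E_y = 11545/493  [A, C, E are collinear ∩ FE ⟂ AC]
   → E = (-11245/493, 11545/493)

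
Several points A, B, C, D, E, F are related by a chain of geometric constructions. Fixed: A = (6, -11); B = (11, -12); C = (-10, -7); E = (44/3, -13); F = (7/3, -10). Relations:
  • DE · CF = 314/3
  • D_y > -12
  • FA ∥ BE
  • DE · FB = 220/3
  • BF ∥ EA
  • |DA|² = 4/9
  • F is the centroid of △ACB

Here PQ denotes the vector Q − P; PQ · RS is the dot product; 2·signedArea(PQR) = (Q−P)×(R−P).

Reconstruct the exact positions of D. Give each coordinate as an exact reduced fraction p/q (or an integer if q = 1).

1. D_x = 20/3  [DE · FB = 220/3 ∩ DE · CF = 314/3]
2. D_y = -11  [DE · FB = 220/3 ∩ DE · CF = 314/3]
   → D = (20/3, -11)

D = (20/3, -11)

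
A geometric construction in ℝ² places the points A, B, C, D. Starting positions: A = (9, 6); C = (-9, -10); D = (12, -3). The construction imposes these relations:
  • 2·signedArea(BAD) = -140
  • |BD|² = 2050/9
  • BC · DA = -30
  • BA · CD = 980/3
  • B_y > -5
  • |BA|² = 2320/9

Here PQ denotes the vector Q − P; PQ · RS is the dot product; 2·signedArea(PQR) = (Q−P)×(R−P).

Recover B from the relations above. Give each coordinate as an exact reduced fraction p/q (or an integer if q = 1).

1. B_x = -3  [2·signedArea(BAD) = -140 ∩ BC · DA = -30]
2. B_y = -14/3  [2·signedArea(BAD) = -140 ∩ BC · DA = -30]
   → B = (-3, -14/3)

B = (-3, -14/3)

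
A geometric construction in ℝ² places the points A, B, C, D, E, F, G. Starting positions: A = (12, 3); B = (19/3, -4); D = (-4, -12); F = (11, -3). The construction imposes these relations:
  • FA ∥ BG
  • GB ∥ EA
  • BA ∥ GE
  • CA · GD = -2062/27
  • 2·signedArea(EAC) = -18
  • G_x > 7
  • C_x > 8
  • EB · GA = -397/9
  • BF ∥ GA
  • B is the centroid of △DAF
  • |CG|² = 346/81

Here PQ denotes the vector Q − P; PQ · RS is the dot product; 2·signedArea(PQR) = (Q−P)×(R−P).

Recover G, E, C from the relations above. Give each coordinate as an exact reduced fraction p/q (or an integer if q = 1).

1. G_x = 22/3  [BF ∥ GA ∩ FA ∥ BG]
2. G_y = 2  [BF ∥ GA ∩ FA ∥ BG]
   → G = (22/3, 2)
3. E_x = 13  [GB ∥ EA ∩ BA ∥ GE]
4. E_y = 9  [GB ∥ EA ∩ BA ∥ GE]
   → E = (13, 9)
5. C_x = 77/9  [CA · GD = -2062/27 ∩ 2·signedArea(EAC) = -18]
6. C_y = 1/3  [CA · GD = -2062/27 ∩ 2·signedArea(EAC) = -18]
   → C = (77/9, 1/3)

C = (77/9, 1/3)
E = (13, 9)
G = (22/3, 2)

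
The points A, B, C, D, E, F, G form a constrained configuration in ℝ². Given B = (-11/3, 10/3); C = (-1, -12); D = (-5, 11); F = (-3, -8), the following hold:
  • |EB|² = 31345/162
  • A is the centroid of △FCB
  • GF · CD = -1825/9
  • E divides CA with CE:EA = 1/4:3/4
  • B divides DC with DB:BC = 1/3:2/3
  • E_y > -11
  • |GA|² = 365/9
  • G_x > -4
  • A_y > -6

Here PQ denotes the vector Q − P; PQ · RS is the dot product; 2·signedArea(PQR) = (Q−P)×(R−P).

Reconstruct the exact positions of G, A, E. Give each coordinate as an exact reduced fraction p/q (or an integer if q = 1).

1. A_x = -23/9  [A is the centroid of △FCB]
2. A_y = -50/9  [A is the centroid of △FCB]
   → A = (-23/9, -50/9)
3. E_x = -25/18  [E divides CA with CE:EA = 1/4:3/4]
4. E_y = -187/18  [E divides CA with CE:EA = 1/4:3/4]
   → E = (-25/18, -187/18)
5. G_x = -29/9  [line 4·x + -23·y + 277/9 = 0 ∩ |GA|² = 365/9]
6. G_y = 7/9  [line 4·x + -23·y + 277/9 = 0 ∩ |GA|² = 365/9]
   → G = (-29/9, 7/9)

A = (-23/9, -50/9)
E = (-25/18, -187/18)
G = (-29/9, 7/9)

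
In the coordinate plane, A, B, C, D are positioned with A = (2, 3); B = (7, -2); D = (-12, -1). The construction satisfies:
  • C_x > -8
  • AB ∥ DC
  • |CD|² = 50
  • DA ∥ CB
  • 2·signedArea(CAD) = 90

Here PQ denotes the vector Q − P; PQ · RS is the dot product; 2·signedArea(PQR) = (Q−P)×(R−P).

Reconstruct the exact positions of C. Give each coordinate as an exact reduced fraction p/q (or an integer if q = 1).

1. C_x = -7  [DA ∥ CB ∩ AB ∥ DC]
2. C_y = -6  [DA ∥ CB ∩ AB ∥ DC]
   → C = (-7, -6)

C = (-7, -6)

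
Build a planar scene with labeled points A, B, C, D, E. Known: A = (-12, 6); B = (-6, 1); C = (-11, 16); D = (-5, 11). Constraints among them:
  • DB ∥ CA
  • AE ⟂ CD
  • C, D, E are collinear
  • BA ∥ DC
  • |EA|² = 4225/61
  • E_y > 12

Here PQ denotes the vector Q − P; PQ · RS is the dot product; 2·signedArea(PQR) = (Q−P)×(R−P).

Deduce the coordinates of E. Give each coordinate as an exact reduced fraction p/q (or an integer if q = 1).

1. E_x = -407/61  [C, D, E are collinear ∩ AE ⟂ CD]
2. E_y = 756/61  [C, D, E are collinear ∩ AE ⟂ CD]
   → E = (-407/61, 756/61)

E = (-407/61, 756/61)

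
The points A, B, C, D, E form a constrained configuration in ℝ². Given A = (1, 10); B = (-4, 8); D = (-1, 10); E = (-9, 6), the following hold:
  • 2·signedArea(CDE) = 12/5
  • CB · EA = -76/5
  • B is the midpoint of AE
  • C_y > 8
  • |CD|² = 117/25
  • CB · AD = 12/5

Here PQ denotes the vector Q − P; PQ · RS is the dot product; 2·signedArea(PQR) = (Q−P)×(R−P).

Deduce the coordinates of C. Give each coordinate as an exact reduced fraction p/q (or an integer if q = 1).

C = (-14/5, 44/5)

1. C_x = -14/5  [2·signedArea(CDE) = 12/5 ∩ CB · AD = 12/5]
2. C_y = 44/5  [2·signedArea(CDE) = 12/5 ∩ CB · AD = 12/5]
   → C = (-14/5, 44/5)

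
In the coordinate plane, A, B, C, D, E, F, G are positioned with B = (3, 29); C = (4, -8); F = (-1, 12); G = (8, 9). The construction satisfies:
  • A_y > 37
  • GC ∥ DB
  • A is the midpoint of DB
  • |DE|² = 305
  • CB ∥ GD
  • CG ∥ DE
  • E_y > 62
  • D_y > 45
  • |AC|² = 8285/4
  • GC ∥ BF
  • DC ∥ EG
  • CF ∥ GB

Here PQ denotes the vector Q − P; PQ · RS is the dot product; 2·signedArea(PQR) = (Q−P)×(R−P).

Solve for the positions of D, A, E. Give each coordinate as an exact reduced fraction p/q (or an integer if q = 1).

A = (5, 75/2)
D = (7, 46)
E = (11, 63)

1. D_x = 7  [GC ∥ DB ∩ CB ∥ GD]
2. D_y = 46  [GC ∥ DB ∩ CB ∥ GD]
   → D = (7, 46)
3. A_x = 5  [A is the midpoint of DB]
4. A_y = 75/2  [A is the midpoint of DB]
   → A = (5, 75/2)
5. E_x = 11  [DC ∥ EG ∩ CG ∥ DE]
6. E_y = 63  [DC ∥ EG ∩ CG ∥ DE]
   → E = (11, 63)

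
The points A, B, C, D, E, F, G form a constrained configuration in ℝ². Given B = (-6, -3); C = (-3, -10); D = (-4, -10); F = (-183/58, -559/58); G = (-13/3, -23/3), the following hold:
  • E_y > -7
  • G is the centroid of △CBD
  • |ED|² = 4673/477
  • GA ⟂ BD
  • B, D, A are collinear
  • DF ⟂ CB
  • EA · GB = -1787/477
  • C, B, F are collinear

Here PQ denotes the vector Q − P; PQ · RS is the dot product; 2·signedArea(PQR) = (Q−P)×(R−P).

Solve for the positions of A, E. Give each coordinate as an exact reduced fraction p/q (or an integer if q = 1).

A = (-246/53, -411/53)
E = (-241/53, -1100/159)

1. A_x = -246/53  [B, D, A are collinear ∩ GA ⟂ BD]
2. A_y = -411/53  [B, D, A are collinear ∩ GA ⟂ BD]
   → A = (-246/53, -411/53)
3. E_x = -241/53  [line 5/3·x + -14/3·y + -11785/477 = 0 ∩ |ED|² = 4673/477]
4. E_y = -1100/159  [line 5/3·x + -14/3·y + -11785/477 = 0 ∩ |ED|² = 4673/477]
   → E = (-241/53, -1100/159)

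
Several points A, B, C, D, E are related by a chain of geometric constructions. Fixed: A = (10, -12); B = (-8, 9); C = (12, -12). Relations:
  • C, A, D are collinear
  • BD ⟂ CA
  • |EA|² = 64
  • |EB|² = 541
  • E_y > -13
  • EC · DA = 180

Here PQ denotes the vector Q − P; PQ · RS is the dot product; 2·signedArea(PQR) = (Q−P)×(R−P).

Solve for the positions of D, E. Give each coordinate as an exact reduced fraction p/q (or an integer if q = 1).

1. D_x = -8  [C, A, D are collinear ∩ BD ⟂ CA]
2. D_y = -12  [C, A, D are collinear ∩ BD ⟂ CA]
   → D = (-8, -12)
3. E_x = 2  [EC · DA = 180]
4. E_y = -12  [|EA|² = 64]
   → E = (2, -12)

D = (-8, -12)
E = (2, -12)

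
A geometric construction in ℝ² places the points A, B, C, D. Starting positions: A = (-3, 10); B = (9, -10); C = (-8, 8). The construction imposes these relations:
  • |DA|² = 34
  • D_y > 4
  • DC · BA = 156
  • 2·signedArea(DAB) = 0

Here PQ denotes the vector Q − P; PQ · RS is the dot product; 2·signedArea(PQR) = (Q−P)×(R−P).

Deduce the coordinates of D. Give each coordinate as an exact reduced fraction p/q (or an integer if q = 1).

D = (0, 5)

1. D_x = 0  [2·signedArea(DAB) = 0 ∩ DC · BA = 156]
2. D_y = 5  [2·signedArea(DAB) = 0 ∩ DC · BA = 156]
   → D = (0, 5)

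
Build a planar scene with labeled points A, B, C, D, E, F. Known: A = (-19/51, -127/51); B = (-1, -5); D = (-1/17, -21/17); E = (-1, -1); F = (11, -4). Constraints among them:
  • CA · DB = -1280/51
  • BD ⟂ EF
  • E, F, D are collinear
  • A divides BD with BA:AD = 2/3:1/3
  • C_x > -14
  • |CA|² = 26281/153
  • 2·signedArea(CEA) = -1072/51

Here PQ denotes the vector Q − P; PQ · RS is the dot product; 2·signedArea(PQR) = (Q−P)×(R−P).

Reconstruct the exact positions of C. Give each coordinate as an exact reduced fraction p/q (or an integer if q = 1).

C = (-13, -6)

1. C_x = -13  [2·signedArea(CEA) = -1072/51 ∩ CA · DB = -1280/51]
2. C_y = -6  [2·signedArea(CEA) = -1072/51 ∩ CA · DB = -1280/51]
   → C = (-13, -6)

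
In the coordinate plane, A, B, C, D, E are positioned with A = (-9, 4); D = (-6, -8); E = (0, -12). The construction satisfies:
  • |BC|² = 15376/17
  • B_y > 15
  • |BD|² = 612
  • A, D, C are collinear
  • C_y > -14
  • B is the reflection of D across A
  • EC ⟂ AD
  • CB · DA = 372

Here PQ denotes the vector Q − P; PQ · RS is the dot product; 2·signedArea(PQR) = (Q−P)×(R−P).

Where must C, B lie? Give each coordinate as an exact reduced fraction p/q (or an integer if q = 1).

B = (-12, 16)
C = (-80/17, -224/17)

1. C_x = -80/17  [A, D, C are collinear ∩ EC ⟂ AD]
2. C_y = -224/17  [A, D, C are collinear ∩ EC ⟂ AD]
   → C = (-80/17, -224/17)
3. B_x = -12  [B is the reflection of D across A]
4. B_y = 16  [B is the reflection of D across A]
   → B = (-12, 16)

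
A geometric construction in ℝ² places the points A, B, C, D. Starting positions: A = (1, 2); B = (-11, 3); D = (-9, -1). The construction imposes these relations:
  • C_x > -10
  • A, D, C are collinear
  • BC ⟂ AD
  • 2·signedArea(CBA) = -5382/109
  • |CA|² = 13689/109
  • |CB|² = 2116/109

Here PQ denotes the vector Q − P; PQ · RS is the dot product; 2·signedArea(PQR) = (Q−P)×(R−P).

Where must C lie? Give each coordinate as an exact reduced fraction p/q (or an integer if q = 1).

1. C_x = -1061/109  [A, D, C are collinear ∩ BC ⟂ AD]
2. C_y = -133/109  [A, D, C are collinear ∩ BC ⟂ AD]
   → C = (-1061/109, -133/109)

C = (-1061/109, -133/109)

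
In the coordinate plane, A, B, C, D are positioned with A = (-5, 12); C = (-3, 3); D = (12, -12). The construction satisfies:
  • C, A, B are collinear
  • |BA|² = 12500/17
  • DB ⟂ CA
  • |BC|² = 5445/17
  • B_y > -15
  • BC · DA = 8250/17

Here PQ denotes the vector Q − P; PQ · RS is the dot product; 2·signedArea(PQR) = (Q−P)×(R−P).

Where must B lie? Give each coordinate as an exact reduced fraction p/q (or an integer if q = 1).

B = (15/17, -246/17)

1. B_x = 15/17  [C, A, B are collinear ∩ DB ⟂ CA]
2. B_y = -246/17  [C, A, B are collinear ∩ DB ⟂ CA]
   → B = (15/17, -246/17)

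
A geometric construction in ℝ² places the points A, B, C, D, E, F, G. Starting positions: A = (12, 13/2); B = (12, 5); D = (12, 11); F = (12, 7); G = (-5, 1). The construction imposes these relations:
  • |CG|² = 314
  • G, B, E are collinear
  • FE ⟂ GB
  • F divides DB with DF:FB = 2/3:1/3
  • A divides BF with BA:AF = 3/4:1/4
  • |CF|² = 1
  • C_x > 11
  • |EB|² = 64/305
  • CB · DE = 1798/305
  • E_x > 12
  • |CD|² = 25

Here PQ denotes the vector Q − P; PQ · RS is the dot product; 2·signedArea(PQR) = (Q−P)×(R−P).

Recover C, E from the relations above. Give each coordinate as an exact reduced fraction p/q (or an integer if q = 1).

C = (12, 6)
E = (3796/305, 1557/305)

1. E_x = 3796/305  [G, B, E are collinear ∩ FE ⟂ GB]
2. E_y = 1557/305  [G, B, E are collinear ∩ FE ⟂ GB]
   → E = (3796/305, 1557/305)
3. C_x = 12  [line -136/305·x + 1798/305·y + -9156/305 = 0 ∩ |CG|² = 314]
4. C_y = 6  [line -136/305·x + 1798/305·y + -9156/305 = 0 ∩ |CG|² = 314]
   → C = (12, 6)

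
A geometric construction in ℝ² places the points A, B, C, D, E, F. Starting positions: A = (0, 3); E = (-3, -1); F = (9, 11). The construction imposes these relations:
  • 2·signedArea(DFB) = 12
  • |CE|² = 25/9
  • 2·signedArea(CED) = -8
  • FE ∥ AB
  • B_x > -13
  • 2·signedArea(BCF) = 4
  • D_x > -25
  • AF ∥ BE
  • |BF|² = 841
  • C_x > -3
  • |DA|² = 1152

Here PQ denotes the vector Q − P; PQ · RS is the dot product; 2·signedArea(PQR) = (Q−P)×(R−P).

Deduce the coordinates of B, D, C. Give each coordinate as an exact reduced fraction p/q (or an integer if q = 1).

1. B_x = -12  [AF ∥ BE ∩ FE ∥ AB]
2. B_y = -9  [AF ∥ BE ∩ FE ∥ AB]
   → B = (-12, -9)
3. C_x = -2  [line 20·x + -21·y + 47 = 0 ∩ |CE|² = 25/9]
4. C_y = 1/3  [line 20·x + -21·y + 47 = 0 ∩ |CE|² = 25/9]
   → C = (-2, 1/3)
5. D_x = -24  [2·signedArea(DFB) = 12 ∩ 2·signedArea(CED) = -8]
6. D_y = -21  [2·signedArea(DFB) = 12 ∩ 2·signedArea(CED) = -8]
   → D = (-24, -21)

B = (-12, -9)
C = (-2, 1/3)
D = (-24, -21)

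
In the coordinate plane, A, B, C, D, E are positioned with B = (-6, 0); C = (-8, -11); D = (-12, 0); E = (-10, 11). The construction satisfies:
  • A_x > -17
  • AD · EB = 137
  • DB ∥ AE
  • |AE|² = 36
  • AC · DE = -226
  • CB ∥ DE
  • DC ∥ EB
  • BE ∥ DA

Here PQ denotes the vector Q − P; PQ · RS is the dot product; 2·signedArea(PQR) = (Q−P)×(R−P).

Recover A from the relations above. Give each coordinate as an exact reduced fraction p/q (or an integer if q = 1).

A = (-16, 11)

1. A_x = -16  [DB ∥ AE ∩ BE ∥ DA]
2. A_y = 11  [DB ∥ AE ∩ BE ∥ DA]
   → A = (-16, 11)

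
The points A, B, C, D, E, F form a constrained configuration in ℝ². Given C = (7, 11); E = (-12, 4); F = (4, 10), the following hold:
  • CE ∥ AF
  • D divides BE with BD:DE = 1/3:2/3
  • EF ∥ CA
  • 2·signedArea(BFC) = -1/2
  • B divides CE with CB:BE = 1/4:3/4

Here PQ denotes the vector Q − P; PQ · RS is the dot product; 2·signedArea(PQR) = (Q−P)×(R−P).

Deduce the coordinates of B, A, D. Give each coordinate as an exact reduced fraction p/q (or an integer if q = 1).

1. B_x = 9/4  [B divides CE with CB:BE = 1/4:3/4]
2. B_y = 37/4  [B divides CE with CB:BE = 1/4:3/4]
   → B = (9/4, 37/4)
3. A_x = 23  [CE ∥ AF ∩ EF ∥ CA]
4. A_y = 17  [CE ∥ AF ∩ EF ∥ CA]
   → A = (23, 17)
5. D_x = -5/2  [D divides BE with BD:DE = 1/3:2/3]
6. D_y = 15/2  [D divides BE with BD:DE = 1/3:2/3]
   → D = (-5/2, 15/2)

A = (23, 17)
B = (9/4, 37/4)
D = (-5/2, 15/2)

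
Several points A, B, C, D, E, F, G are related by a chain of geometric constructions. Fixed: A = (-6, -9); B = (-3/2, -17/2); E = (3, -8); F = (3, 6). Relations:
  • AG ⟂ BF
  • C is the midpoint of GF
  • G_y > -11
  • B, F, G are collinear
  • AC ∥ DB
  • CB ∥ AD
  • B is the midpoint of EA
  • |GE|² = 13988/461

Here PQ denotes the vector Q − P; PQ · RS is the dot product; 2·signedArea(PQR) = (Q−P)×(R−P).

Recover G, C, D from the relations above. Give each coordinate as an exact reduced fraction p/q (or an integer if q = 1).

C = (222/461, -975/461)
D = (-7359/922, -14185/922)
G = (-939/461, -4716/461)

1. G_x = -939/461  [B, F, G are collinear ∩ AG ⟂ BF]
2. G_y = -4716/461  [B, F, G are collinear ∩ AG ⟂ BF]
   → G = (-939/461, -4716/461)
3. C_x = 222/461  [C is the midpoint of GF]
4. C_y = -975/461  [C is the midpoint of GF]
   → C = (222/461, -975/461)
5. D_x = -7359/922  [AC ∥ DB ∩ CB ∥ AD]
6. D_y = -14185/922  [AC ∥ DB ∩ CB ∥ AD]
   → D = (-7359/922, -14185/922)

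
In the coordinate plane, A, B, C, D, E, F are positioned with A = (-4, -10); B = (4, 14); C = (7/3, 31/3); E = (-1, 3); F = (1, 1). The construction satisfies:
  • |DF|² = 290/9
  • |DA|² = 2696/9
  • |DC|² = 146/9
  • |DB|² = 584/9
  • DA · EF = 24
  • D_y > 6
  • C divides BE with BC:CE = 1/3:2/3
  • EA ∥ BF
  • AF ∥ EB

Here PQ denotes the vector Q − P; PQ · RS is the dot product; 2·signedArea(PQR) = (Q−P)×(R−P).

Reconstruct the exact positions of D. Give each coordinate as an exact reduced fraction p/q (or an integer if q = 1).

D = (2/3, 20/3)

1. D_x = 2/3  [line -2·x + 2·y + -12 = 0 ∩ |DA|² = 2696/9]
2. D_y = 20/3  [line -2·x + 2·y + -12 = 0 ∩ |DA|² = 2696/9]
   → D = (2/3, 20/3)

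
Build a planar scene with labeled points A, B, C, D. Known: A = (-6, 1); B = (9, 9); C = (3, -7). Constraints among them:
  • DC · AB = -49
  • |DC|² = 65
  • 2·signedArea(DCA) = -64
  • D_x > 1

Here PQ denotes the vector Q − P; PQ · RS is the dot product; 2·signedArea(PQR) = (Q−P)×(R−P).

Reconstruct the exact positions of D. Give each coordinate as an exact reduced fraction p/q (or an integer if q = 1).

1. D_x = 2  [DC · AB = -49 ∩ 2·signedArea(DCA) = -64]
2. D_y = 1  [DC · AB = -49 ∩ 2·signedArea(DCA) = -64]
   → D = (2, 1)

D = (2, 1)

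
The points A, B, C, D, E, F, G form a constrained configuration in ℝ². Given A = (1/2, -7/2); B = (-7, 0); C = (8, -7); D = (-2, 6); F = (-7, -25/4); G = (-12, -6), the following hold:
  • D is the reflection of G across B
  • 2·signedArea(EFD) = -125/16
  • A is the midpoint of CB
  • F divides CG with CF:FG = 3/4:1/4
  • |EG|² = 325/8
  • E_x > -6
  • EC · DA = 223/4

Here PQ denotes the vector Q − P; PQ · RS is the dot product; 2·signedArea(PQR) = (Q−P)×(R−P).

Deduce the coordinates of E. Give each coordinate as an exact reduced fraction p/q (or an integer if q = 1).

1. E_x = -23/4  [2·signedArea(EFD) = -125/16 ∩ EC · DA = 223/4]
2. E_y = -19/4  [2·signedArea(EFD) = -125/16 ∩ EC · DA = 223/4]
   → E = (-23/4, -19/4)

E = (-23/4, -19/4)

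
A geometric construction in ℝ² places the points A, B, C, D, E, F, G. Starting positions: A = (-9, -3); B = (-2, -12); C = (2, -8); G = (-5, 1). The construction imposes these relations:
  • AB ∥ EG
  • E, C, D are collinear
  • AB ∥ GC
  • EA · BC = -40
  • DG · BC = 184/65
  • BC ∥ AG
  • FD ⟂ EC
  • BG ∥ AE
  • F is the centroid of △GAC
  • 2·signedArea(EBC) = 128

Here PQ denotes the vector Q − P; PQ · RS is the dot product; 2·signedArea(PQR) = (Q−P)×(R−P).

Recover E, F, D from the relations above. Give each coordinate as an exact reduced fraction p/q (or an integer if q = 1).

1. E_x = -12  [AB ∥ EG ∩ BG ∥ AE]
2. E_y = 10  [AB ∥ EG ∩ BG ∥ AE]
   → E = (-12, 10)
3. F_x = -4  [F is the centroid of △GAC]
4. F_y = -10/3  [F is the centroid of △GAC]
   → F = (-4, -10/3)
5. D_x = -164/65  [E, C, D are collinear ∩ FD ⟂ EC]
6. D_y = -142/65  [E, C, D are collinear ∩ FD ⟂ EC]
   → D = (-164/65, -142/65)

D = (-164/65, -142/65)
E = (-12, 10)
F = (-4, -10/3)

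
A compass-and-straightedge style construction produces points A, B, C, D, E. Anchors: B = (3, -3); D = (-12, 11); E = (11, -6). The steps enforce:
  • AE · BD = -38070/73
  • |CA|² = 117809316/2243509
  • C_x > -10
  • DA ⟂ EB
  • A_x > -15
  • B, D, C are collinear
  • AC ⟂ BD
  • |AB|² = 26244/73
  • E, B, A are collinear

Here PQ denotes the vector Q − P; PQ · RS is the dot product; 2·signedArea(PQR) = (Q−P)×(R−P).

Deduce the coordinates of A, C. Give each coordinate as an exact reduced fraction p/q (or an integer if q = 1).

1. A_x = -1077/73  [E, B, A are collinear ∩ DA ⟂ EB]
2. A_y = 267/73  [E, B, A are collinear ∩ DA ⟂ EB]
   → A = (-1077/73, 267/73)
3. C_x = -301461/30733  [B, D, C are collinear ∩ AC ⟂ BD]
4. C_y = 275217/30733  [B, D, C are collinear ∩ AC ⟂ BD]
   → C = (-301461/30733, 275217/30733)

A = (-1077/73, 267/73)
C = (-301461/30733, 275217/30733)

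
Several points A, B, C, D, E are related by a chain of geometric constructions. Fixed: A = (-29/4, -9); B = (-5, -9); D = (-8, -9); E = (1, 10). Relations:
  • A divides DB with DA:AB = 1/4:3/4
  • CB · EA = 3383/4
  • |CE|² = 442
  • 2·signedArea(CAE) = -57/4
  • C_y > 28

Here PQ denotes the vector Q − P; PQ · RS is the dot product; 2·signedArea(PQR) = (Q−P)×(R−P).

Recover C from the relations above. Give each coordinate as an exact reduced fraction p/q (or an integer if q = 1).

C = (10, 29)

1. C_x = 10  [2·signedArea(CAE) = -57/4 ∩ CB · EA = 3383/4]
2. C_y = 29  [2·signedArea(CAE) = -57/4 ∩ CB · EA = 3383/4]
   → C = (10, 29)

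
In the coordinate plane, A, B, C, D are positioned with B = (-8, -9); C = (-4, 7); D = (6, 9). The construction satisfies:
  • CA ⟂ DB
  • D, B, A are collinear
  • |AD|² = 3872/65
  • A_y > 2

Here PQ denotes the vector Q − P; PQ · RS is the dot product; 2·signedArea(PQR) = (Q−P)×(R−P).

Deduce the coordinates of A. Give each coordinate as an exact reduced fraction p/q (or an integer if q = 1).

1. A_x = 82/65  [D, B, A are collinear ∩ CA ⟂ DB]
2. A_y = 189/65  [D, B, A are collinear ∩ CA ⟂ DB]
   → A = (82/65, 189/65)

A = (82/65, 189/65)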